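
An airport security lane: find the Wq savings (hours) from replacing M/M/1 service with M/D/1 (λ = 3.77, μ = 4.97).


ρ = 3.77/4.97 = 0.7586
Wq(M/M/1) = ρ/(μ−λ) = 0.7586/1.20 = 0.63213 hr
Wq(M/D/1) = ρ/(2(μ−λ)) = 0.31606 hr
Savings = 0.63213 − 0.31606 = 0.31606 hr

Final: 0.31606 hr


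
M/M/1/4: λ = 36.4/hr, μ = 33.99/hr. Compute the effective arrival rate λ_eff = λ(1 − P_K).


ρ = 1.0709; P_K = (1−ρ)ρ^4/(1−ρ^5) = 0.228294
λ_eff = λ(1 − P_K) = 36.4·(1 − 0.228294) = 36.4·0.771706 = 28.0901 /hr

Final: 28.0901 /hr


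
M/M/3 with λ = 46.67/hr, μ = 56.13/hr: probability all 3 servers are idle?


a = λ/μ = 46.67/56.13 = 0.8315; ρ = a/c = 0.2772
Σ_{k=0}^{2} a^k/k! (terms k=0..2) = 1.00000 + 0.83146 + 0.34567 = 2.17713
Tail: a^3/(3!(1−ρ)) = 0.57482/(6·0.7228) = 0.13254
P₀ = 1/(2.17713 + 0.13254) = 1/2.30966 = 0.432964

Final: 0.432964


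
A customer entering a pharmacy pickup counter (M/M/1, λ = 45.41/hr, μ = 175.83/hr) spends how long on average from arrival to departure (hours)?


W = 1/(μ−λ) = 1/(175.83 − 45.41) = 1/130.42 = 0.007668 hr

Final: 0.007668 hr


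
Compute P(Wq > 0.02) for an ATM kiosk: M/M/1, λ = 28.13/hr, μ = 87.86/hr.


ρ = 28.13/87.86 = 0.3202
P(Wq > t) = ρ·e^{−(μ−λ)t} = 0.3202·e^{−1.1946}
= 0.3202·0.302825 = 0.096955

Final: 0.096955


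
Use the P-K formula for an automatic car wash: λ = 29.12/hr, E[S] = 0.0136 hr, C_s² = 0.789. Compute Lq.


ρ = λ·E[S] = 29.12·0.0136 = 0.3960
Lq = ρ²(1+C_s²)/(2(1−ρ)) = 0.1568·(1+0.789)/(2·0.6040)
= 0.1568·1.7890/1.2079 = 0.23229

Final: 0.23229


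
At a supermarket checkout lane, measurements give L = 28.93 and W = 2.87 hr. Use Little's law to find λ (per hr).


λ = L/W = 28.93/2.87 = 10.0801 /hr

Final: 10.0801 /hr


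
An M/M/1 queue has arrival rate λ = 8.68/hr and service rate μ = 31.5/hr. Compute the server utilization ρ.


ρ = λ/μ = 8.68/31.5 = 0.2756

Final: 0.2756


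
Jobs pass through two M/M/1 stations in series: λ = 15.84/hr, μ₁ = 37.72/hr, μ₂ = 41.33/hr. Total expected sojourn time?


Each node sees arrival rate λ = 15.84/hr (tandem ⇒ throughput preserved).
W₁ = 1/(μ₁−λ) = 1/(37.72−15.84) = 0.04570 hr
W₂ = 1/(μ₂−λ) = 1/(41.33−15.84) = 0.03923 hr
W_total = W₁ + W₂ = 0.04570 + 0.03923 = 0.08493 hr

Final: 0.08493 hr


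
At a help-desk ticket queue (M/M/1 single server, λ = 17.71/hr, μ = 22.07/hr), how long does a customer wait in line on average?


ρ = 17.71/22.07 = 0.8024
Wq = ρ/(μ−λ) = 0.8024/(22.07 − 17.71) = 0.8024/4.36 = 0.1840 hr

Final: 0.1840 hr


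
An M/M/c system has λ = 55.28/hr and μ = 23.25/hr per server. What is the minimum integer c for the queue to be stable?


Stability requires cμ > λ ⇔ c > λ/μ.
λ/μ = 55.28/23.25 = 2.3776
Minimum integer c = ⌊2.3776⌋ + 1 = 3
Check: 3·23.25 = 69.75 > 55.28, while 2·23.25 = 46.50 ≤ 55.28

Final: 3 servers


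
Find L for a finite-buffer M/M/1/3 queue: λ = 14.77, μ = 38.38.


ρ = 14.77/38.38 = 0.3848
L = ρ[1 − (K+1)ρ^K + Kρ^(K+1)] / [(1−ρ)(1−ρ^(K+1))]
Numerator: 0.3848·(1 − 4·0.056994 + 3·0.021933) = 0.322425
Denominator: (0.6152)·(0.978067) = 0.601672
L = 0.322425/0.601672 = 0.5359

Final: 0.5359


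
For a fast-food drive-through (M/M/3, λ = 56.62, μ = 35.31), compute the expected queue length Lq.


a = λ/μ = 1.6035; ρ = a/3 = 0.5345
P₀ = 0.186381
Lq = P₀·a^c·ρ / (c!·(1−ρ)²) = 0.186381·4.12303·0.5345/(6·0.21669)
= 0.31593

Final: 0.31593


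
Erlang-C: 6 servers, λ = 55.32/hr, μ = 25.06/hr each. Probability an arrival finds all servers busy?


a = λ/μ = 2.2075; ρ = a/6 = 0.3679
P₀ = 0.109679 (from M/M/c formula)
C(c,a) = [a^c/(c!(1−ρ))]·P₀ = [115.71952/(720·0.6321)]·0.109679
= 0.25427·0.109679 = 0.027888

Final: 0.027888


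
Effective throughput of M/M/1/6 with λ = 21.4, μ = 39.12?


ρ = 0.5470; P_K = (1−ρ)ρ^6/(1−ρ^7) = 0.012319
λ_eff = λ(1 − P_K) = 21.4·(1 − 0.012319) = 21.4·0.987681 = 21.1364 /hr

Final: 21.1364 /hr


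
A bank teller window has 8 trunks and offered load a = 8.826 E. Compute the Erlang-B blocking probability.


B(c,a) = (a^c/c!) / Σ_{k=0}^{c} a^k/k!
a^8/8! = 913.252483
Σ terms (k=0..8): 1.00000 + 8.82600 + 38.94914 + 114.58836 + 252.83923 + 446.31180 + 656.52466 + 827.78380 + 913.25248 = 3260.075473
B = 913.252483/3260.075473 = 0.280132

Final: 0.280132


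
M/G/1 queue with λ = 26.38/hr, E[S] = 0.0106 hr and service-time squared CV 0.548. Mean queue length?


ρ = λ·E[S] = 26.38·0.0106 = 0.2796
Lq = ρ²(1+C_s²)/(2(1−ρ)) = 0.07819·(1+0.548)/(2·0.7204)
= 0.07819·1.5480/1.4407 = 0.08401

Final: 0.08401


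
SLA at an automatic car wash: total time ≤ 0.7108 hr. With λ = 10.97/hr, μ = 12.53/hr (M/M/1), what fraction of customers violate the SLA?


W ~ Exponential(μ−λ) for M/M/1.
μ − λ = 12.53 − 10.97 = 1.5600
P(W > t) = e^{−(μ−λ)t} = e^{−1.1088} = 0.329939

Final: 0.329939


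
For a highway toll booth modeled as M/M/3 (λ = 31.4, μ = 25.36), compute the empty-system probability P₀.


a = λ/μ = 31.4/25.36 = 1.2382; ρ = a/c = 0.4127
Σ_{k=0}^{2} a^k/k! (terms k=0..2) = 1.00000 + 1.23817 + 0.76653 = 3.00470
Tail: a^3/(3!(1−ρ)) = 1.89820/(6·0.5873) = 0.53870
P₀ = 1/(3.00470 + 0.53870) = 1/3.54340 = 0.282215

Final: 0.282215


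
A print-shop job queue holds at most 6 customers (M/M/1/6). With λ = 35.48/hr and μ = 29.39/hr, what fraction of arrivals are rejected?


ρ = λ/μ = 35.48/29.39 = 1.2072
P_K = (1−ρ)ρ^K/(1−ρ^(K+1)) = (-0.2072·3.095310)/(1 − 3.736700)
= -0.641390/-2.736700 = 0.234366

Final: 0.234366


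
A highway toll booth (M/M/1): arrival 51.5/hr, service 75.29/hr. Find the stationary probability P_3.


ρ = 51.5/75.29 = 0.6840
P_n = (1−ρ)·ρ^n = (1 − 0.6840)·0.6840^3 = 0.3160·0.320044 = 0.101127

Final: 0.101127


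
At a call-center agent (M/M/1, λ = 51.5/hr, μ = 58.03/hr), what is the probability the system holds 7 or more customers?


ρ = 51.5/58.03 = 0.8875
P(N ≥ n) = ρ^n = 0.8875^7 = 0.433593

Final: 0.433593


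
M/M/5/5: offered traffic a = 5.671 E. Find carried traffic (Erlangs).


B(5,5.671) = 0.336811 (Erlang-B)
Carried load = a(1 − B) = 5.671·(1 − 0.336811) = 5.671·0.663189 = 3.7609 E

Final: 3.7609 Erlangs


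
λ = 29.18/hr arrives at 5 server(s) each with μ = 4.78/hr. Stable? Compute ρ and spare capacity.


Total capacity cμ = 5·4.78 = 23.90/hr
ρ = λ/(cμ) = 29.18/23.90 = 1.2209
Stable ⇔ ρ < 1: NO
Spare capacity = cμ − λ = 23.90 − 29.18 = -5.28/hr

Final: ρ = 1.2209; unstable; margin = -5.28/hr


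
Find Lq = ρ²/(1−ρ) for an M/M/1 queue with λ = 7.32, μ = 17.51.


ρ = 7.32/17.51 = 0.4180
Lq = ρ²/(1−ρ) = 0.1748/0.5820 = 0.3003

Final: 0.3003


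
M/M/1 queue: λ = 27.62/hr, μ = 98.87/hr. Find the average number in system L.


ρ = λ/μ = 27.62/98.87 = 0.2794
L = ρ/(1−ρ) = 0.2794/(1 − 0.2794) = 0.2794/0.7206 = 0.3876

Final: 0.3876


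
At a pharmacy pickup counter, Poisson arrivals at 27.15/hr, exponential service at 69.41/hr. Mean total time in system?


W = 1/(μ−λ) = 1/(69.41 − 27.15) = 1/42.26 = 0.02366 hr

Final: 0.02366 hr


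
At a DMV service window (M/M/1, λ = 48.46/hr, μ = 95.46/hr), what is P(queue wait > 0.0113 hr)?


ρ = 48.46/95.46 = 0.5076
P(Wq > t) = ρ·e^{−(μ−λ)t} = 0.5076·e^{−0.5311}
= 0.5076·0.587958 = 0.298475

Final: 0.298475


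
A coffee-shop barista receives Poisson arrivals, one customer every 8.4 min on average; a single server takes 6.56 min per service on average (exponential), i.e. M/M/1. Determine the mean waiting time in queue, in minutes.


λ = 60/8.4 = 7.1429 /hr
μ = 60/6.56 = 9.1463 /hr
ρ = λ/μ = 7.1429/9.1463 = 0.7810
Wq = ρ/(μ−λ) = 0.7810/(9.1463−7.1429) = 0.38980 hr
In minutes: 0.38980·60 = 23.388 min

Final: 23.388 min


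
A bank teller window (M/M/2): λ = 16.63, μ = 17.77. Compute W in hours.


a = 0.9358; ρ = 0.4679; P₀ = 0.362469
Lq = P₀·a^c·ρ/(c!(1−ρ)²) = 0.26235
Wq = Lq/λ = 0.26235/16.63 = 0.01578 hr
W = Wq + 1/μ = 0.01578 + 0.05627 = 0.07205 hr

Final: 0.07205 hr


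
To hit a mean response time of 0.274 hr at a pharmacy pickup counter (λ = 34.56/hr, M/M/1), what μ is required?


W = 1/(μ−λ) ⇒ μ − λ = 1/W = 1/0.274 = 3.6496
μ = λ + 1/W = 34.56 + 3.6496 = 38.2096 per hr

Final: 38.2096 /hr


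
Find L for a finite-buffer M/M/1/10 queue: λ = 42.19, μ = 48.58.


ρ = 42.19/48.58 = 0.8685
L = ρ[1 − (K+1)ρ^K + Kρ^(K+1)] / [(1−ρ)(1−ρ^(K+1))]
Numerator: 0.8685·(1 − 11·0.244073 + 10·0.211969) = 0.377681
Denominator: (0.1315)·(0.788031) = 0.103654
L = 0.377681/0.103654 = 3.6437

Final: 3.6437


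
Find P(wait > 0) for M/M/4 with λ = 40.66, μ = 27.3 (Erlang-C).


a = λ/μ = 1.4894; ρ = a/4 = 0.3723
P₀ = 0.223424 (from M/M/c formula)
C(c,a) = [a^c/(c!(1−ρ))]·P₀ = [4.92061/(24·0.6277)]·0.223424
= 0.32665·0.223424 = 0.072982

Final: 0.072982


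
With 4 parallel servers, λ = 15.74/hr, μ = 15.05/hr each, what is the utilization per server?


ρ = λ/(cμ) = 15.74/(4·15.05) = 15.74/60.20 = 0.2615

Final: 0.2615


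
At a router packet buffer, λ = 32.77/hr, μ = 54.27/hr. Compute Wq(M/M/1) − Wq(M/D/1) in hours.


ρ = 32.77/54.27 = 0.6038
Wq(M/M/1) = ρ/(μ−λ) = 0.6038/21.50 = 0.02809 hr
Wq(M/D/1) = ρ/(2(μ−λ)) = 0.01404 hr
Savings = 0.02809 − 0.01404 = 0.01404 hr

Final: 0.01404 hr


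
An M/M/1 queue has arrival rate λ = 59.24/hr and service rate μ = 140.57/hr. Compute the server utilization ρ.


ρ = λ/μ = 59.24/140.57 = 0.4214

Final: 0.4214


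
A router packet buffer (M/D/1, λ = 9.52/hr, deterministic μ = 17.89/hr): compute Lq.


ρ = 9.52/17.89 = 0.5321
M/D/1: Lq = ρ²/(2(1−ρ)) = 0.2832/(2·0.4679) = 0.30263

Final: 0.30263


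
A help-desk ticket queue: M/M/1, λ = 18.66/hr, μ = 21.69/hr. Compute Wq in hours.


ρ = 18.66/21.69 = 0.8603
Wq = ρ/(μ−λ) = 0.8603/(21.69 − 18.66) = 0.8603/3.03 = 0.2839 hr

Final: 0.2839 hr


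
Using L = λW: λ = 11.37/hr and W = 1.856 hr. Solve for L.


L = λW = 11.37·1.856 = 21.1027

Final: 21.1027


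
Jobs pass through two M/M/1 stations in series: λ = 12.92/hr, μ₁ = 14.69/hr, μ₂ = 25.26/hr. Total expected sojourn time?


Each node sees arrival rate λ = 12.92/hr (tandem ⇒ throughput preserved).
W₁ = 1/(μ₁−λ) = 1/(14.69−12.92) = 0.56497 hr
W₂ = 1/(μ₂−λ) = 1/(25.26−12.92) = 0.08104 hr
W_total = W₁ + W₂ = 0.56497 + 0.08104 = 0.64601 hr

Final: 0.64601 hr


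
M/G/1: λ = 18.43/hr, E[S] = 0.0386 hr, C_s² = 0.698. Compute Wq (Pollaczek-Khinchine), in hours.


ρ = λ·E[S] = 18.43·0.0386 = 0.7114
E[S²] = E[S]²(1+C_s²) = 0.0386²·(1+0.698) = 0.002530
Wq = λ·E[S²]/(2(1−ρ)) = 18.43·0.002530/(2·0.2886) = 0.08078 hr

Final: 0.08078 hr


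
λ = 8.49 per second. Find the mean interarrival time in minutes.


Mean interarrival time = 1/λ = 1/8.49 second = 0.11779 second
In minutes: 0.11779 × 0.0166667 = 0.001963 min

Final: 0.001963 min


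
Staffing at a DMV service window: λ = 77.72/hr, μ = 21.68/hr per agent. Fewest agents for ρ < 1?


Stability requires cμ > λ ⇔ c > λ/μ.
λ/μ = 77.72/21.68 = 3.5849
Minimum integer c = ⌊3.5849⌋ + 1 = 4
Check: 4·21.68 = 86.72 > 77.72, while 3·21.68 = 65.04 ≤ 77.72

Final: 4 servers


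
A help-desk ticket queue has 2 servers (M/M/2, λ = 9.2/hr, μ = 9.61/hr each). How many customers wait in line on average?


a = λ/μ = 0.9573; ρ = a/2 = 0.4787
P₀ = 0.352569
Lq = P₀·a^c·ρ / (c!·(1−ρ)²) = 0.352569·0.91649·0.4787/(2·0.27179)
= 0.28454

Final: 0.28454


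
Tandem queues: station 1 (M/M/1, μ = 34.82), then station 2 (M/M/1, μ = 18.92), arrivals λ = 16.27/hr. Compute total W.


Each node sees arrival rate λ = 16.27/hr (tandem ⇒ throughput preserved).
W₁ = 1/(μ₁−λ) = 1/(34.82−16.27) = 0.05391 hr
W₂ = 1/(μ₂−λ) = 1/(18.92−16.27) = 0.37736 hr
W_total = W₁ + W₂ = 0.05391 + 0.37736 = 0.43127 hr

Final: 0.43127 hr


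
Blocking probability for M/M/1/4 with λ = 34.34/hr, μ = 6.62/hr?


ρ = λ/μ = 34.34/6.62 = 5.1873
P_K = (1−ρ)ρ^K/(1−ρ^(K+1)) = (-4.1873·724.051080)/(1 − 3755.878260)
= -3031.827180/-3754.878260 = 0.807437

Final: 0.807437


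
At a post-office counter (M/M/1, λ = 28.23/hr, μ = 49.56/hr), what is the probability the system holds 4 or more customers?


ρ = 28.23/49.56 = 0.5696
P(N ≥ n) = ρ^n = 0.5696^4 = 0.105273

Final: 0.105273


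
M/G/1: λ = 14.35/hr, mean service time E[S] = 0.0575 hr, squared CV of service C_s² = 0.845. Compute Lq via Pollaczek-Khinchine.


ρ = λ·E[S] = 14.35·0.0575 = 0.8251
Lq = ρ²(1+C_s²)/(2(1−ρ)) = 0.6808·(1+0.845)/(2·0.1749)
= 0.6808·1.8450/0.3498 = 3.59152

Final: 3.59152


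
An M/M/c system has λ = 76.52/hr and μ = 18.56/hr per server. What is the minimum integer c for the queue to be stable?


Stability requires cμ > λ ⇔ c > λ/μ.
λ/μ = 76.52/18.56 = 4.1228
Minimum integer c = ⌊4.1228⌋ + 1 = 5
Check: 5·18.56 = 92.80 > 76.52, while 4·18.56 = 74.24 ≤ 76.52

Final: 5 servers


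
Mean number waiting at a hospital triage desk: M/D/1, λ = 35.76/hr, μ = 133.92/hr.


ρ = 35.76/133.92 = 0.2670
M/D/1: Lq = ρ²/(2(1−ρ)) = 0.07130/(2·0.7330) = 0.04864

Final: 0.04864


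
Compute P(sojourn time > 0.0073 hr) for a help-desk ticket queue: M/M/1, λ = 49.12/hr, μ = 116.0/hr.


W ~ Exponential(μ−λ) for M/M/1.
μ − λ = 116.0 − 49.12 = 66.8800
P(W > t) = e^{−(μ−λ)t} = e^{−0.4882} = 0.613715

Final: 0.613715


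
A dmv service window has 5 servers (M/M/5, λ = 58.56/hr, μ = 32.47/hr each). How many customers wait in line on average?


a = λ/μ = 1.8035; ρ = a/5 = 0.3607
P₀ = 0.164013
Lq = P₀·a^c·ρ / (c!·(1−ρ)²) = 0.164013·19.08068·0.3607/(120·0.40870)
= 0.02302

Final: 0.02302


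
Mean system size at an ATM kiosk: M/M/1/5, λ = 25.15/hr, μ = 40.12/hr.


ρ = 25.15/40.12 = 0.6269
L = ρ[1 − (K+1)ρ^K + Kρ^(K+1)] / [(1−ρ)(1−ρ^(K+1))]
Numerator: 0.6269·(1 − 6·0.096802 + 5·0.060682) = 0.452975
Denominator: (0.3731)·(0.939318) = 0.350488
L = 0.452975/0.350488 = 1.2924

Final: 1.2924


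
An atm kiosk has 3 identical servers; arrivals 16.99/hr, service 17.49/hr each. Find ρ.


ρ = λ/(cμ) = 16.99/(3·17.49) = 16.99/52.47 = 0.3238

Final: 0.3238


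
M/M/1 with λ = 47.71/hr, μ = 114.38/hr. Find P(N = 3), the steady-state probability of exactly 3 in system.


ρ = 47.71/114.38 = 0.4171
P_n = (1−ρ)·ρ^n = (1 − 0.4171)·0.4171^3 = 0.5829·0.072573 = 0.042302

Final: 0.042302


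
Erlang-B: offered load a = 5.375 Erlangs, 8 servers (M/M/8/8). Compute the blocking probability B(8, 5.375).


B(c,a) = (a^c/c!) / Σ_{k=0}^{c} a^k/k!
a^8/8! = 17.278547
Σ terms (k=0..8): 1.00000 + 5.37500 + 14.44531 + 25.88118 + 34.77784 + 37.38618 + 33.49179 + 25.71691 + 17.27855 = 195.352761
B = 17.278547/195.352761 = 0.088448

Final: 0.088448


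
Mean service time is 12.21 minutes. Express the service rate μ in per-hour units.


μ = 1/(service time) in consistent units.
1 hour = 60 min, so μ = 60/12.21 = 4.9140 per hour

Final: 4.9140 /hr


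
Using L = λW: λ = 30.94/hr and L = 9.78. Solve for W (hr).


W = L/λ = 9.78/30.94 = 0.3161 hr

Final: 0.3161 hr


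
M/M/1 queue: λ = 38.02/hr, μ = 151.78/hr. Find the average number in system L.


ρ = λ/μ = 38.02/151.78 = 0.2505
L = ρ/(1−ρ) = 0.2505/(1 − 0.2505) = 0.2505/0.7495 = 0.3342

Final: 0.3342


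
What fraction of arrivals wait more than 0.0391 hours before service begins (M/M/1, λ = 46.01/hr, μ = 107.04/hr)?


ρ = 46.01/107.04 = 0.4298
P(Wq > t) = ρ·e^{−(μ−λ)t} = 0.4298·e^{−2.3863}
= 0.4298·0.091972 = 0.039533

Final: 0.039533


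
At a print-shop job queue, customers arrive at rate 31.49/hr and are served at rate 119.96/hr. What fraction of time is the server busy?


ρ = λ/μ = 31.49/119.96 = 0.2625

Final: 0.2625


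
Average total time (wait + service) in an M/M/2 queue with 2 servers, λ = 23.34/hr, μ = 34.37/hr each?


a = 0.6791; ρ = 0.3395; P₀ = 0.493050
Lq = P₀·a^c·ρ/(c!(1−ρ)²) = 0.08849
Wq = Lq/λ = 0.08849/23.34 = 0.003791 hr
W = Wq + 1/μ = 0.003791 + 0.02910 = 0.03289 hr

Final: 0.03289 hr


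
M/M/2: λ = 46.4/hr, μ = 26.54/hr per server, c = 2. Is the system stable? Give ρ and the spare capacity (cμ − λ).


Total capacity cμ = 2·26.54 = 53.08/hr
ρ = λ/(cμ) = 46.4/53.08 = 0.8742
Stable ⇔ ρ < 1: YES
Spare capacity = cμ − λ = 53.08 − 46.4 = 6.68/hr

Final: ρ = 0.8742; stable; margin = 6.68/hr


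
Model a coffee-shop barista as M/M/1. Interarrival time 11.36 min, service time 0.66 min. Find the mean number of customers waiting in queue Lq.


λ = 60/11.36 = 5.2817 /hr
μ = 60/0.66 = 90.9091 /hr
ρ = λ/μ = 5.2817/90.9091 = 0.05810
Lq = ρ²/(1−ρ) = 0.003375/0.9419 = 0.003584

Final: 0.003584


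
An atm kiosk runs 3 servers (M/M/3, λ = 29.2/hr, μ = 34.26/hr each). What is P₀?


a = λ/μ = 29.2/34.26 = 0.8523; ρ = a/c = 0.2841
Σ_{k=0}^{2} a^k/k! (terms k=0..2) = 1.00000 + 0.85231 + 0.36321 = 2.21552
Tail: a^3/(3!(1−ρ)) = 0.61914/(6·0.7159) = 0.14414
P₀ = 1/(2.21552 + 0.14414) = 1/2.35966 = 0.423790

Final: 0.423790


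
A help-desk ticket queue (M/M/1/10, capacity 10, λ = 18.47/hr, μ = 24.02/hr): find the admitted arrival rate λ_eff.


ρ = 0.7689; P_K = (1−ρ)ρ^10/(1−ρ^11) = 0.017680
λ_eff = λ(1 − P_K) = 18.47·(1 − 0.017680) = 18.47·0.982320 = 18.1434 /hr

Final: 18.1434 /hr


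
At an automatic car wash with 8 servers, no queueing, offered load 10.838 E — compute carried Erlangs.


B(8,10.838) = 0.375873 (Erlang-B)
Carried load = a(1 − B) = 10.838·(1 − 0.375873) = 10.838·0.624127 = 6.7643 E

Final: 6.7643 Erlangs


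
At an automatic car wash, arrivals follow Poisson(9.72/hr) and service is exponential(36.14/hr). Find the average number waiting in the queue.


ρ = 9.72/36.14 = 0.2690
Lq = ρ²/(1−ρ) = 0.07234/0.7310 = 0.09895

Final: 0.09895


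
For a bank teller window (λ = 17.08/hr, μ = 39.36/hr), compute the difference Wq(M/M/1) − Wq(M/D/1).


ρ = 17.08/39.36 = 0.4339
Wq(M/M/1) = ρ/(μ−λ) = 0.4339/22.28 = 0.01948 hr
Wq(M/D/1) = ρ/(2(μ−λ)) = 0.009738 hr
Savings = 0.01948 − 0.009738 = 0.009738 hr

Final: 0.009738 hr


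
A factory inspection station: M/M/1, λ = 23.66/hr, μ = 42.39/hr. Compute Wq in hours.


ρ = 23.66/42.39 = 0.5582
Wq = ρ/(μ−λ) = 0.5582/(42.39 − 23.66) = 0.5582/18.73 = 0.02980 hr

Final: 0.02980 hr


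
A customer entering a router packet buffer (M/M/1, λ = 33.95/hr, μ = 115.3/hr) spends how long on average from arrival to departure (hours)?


W = 1/(μ−λ) = 1/(115.3 − 33.95) = 1/81.35 = 0.01229 hr

Final: 0.01229 hr


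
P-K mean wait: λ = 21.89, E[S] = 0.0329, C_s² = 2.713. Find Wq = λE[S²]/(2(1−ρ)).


ρ = λ·E[S] = 21.89·0.0329 = 0.7202
E[S²] = E[S]²(1+C_s²) = 0.0329²·(1+2.713) = 0.004019
Wq = λ·E[S²]/(2(1−ρ)) = 21.89·0.004019/(2·0.2798) = 0.15720 hr

Final: 0.15720 hr


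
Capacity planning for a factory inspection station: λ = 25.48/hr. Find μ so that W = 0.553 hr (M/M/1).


W = 1/(μ−λ) ⇒ μ − λ = 1/W = 1/0.553 = 1.8083
μ = λ + 1/W = 25.48 + 1.8083 = 27.2883 per hr

Final: 27.2883 /hr


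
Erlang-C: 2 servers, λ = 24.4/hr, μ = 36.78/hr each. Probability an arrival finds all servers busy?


a = λ/μ = 0.6634; ρ = a/2 = 0.3317
P₀ = 0.501837 (from M/M/c formula)
C(c,a) = [a^c/(c!(1−ρ))]·P₀ = [0.44010/(2·0.6683)]·0.501837
= 0.32927·0.501837 = 0.165242

Final: 0.165242


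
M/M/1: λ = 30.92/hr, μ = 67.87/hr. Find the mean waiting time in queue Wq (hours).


ρ = 30.92/67.87 = 0.4556
Wq = ρ/(μ−λ) = 0.4556/(67.87 − 30.92) = 0.4556/36.95 = 0.01233 hr

Final: 0.01233 hr


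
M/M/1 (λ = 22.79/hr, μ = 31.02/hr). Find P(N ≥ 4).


ρ = 22.79/31.02 = 0.7347
P(N ≥ n) = ρ^n = 0.7347^4 = 0.291347

Final: 0.291347


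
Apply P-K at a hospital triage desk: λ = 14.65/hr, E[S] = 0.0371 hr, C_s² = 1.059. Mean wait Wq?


ρ = λ·E[S] = 14.65·0.0371 = 0.5435
E[S²] = E[S]²(1+C_s²) = 0.0371²·(1+1.059) = 0.002834
Wq = λ·E[S²]/(2(1−ρ)) = 14.65·0.002834/(2·0.4565) = 0.04548 hr

Final: 0.04548 hr


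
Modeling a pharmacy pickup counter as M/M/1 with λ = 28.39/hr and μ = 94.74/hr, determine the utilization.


ρ = λ/μ = 28.39/94.74 = 0.2997

Final: 0.2997


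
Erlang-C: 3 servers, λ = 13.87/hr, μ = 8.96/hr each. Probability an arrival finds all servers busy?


a = λ/μ = 1.5480; ρ = a/3 = 0.5160
P₀ = 0.199066 (from M/M/c formula)
C(c,a) = [a^c/(c!(1−ρ))]·P₀ = [3.70941/(6·0.4840)]·0.199066
= 1.27734·0.199066 = 0.254274

Final: 0.254274


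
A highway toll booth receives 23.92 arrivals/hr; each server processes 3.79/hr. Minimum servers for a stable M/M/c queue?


Stability requires cμ > λ ⇔ c > λ/μ.
λ/μ = 23.92/3.79 = 6.3113
Minimum integer c = ⌊6.3113⌋ + 1 = 7
Check: 7·3.79 = 26.53 > 23.92, while 6·3.79 = 22.74 ≤ 23.92

Final: 7 servers


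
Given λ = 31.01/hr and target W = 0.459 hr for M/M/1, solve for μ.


W = 1/(μ−λ) ⇒ μ − λ = 1/W = 1/0.459 = 2.1786
μ = λ + 1/W = 31.01 + 2.1786 = 33.1886 per hr

Final: 33.1886 /hr


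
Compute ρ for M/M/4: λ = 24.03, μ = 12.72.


ρ = λ/(cμ) = 24.03/(4·12.72) = 24.03/50.88 = 0.4723

Final: 0.4723


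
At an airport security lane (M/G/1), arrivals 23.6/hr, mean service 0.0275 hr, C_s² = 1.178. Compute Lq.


ρ = λ·E[S] = 23.6·0.0275 = 0.6490
Lq = ρ²(1+C_s²)/(2(1−ρ)) = 0.4212·(1+1.178)/(2·0.3510)
= 0.4212·2.1780/0.7020 = 1.30680

Final: 1.30680


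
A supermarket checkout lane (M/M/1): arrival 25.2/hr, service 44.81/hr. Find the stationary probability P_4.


ρ = 25.2/44.81 = 0.5624
P_n = (1−ρ)·ρ^n = (1 − 0.5624)·0.5624^4 = 0.4376·0.100024 = 0.043773

Final: 0.043773


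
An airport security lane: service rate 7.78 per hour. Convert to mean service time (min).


Mean service time = 1/μ = 1/7.78 hour = 0.12853 hour
In minutes: 0.12853 × 60 = 7.7121 min

Final: 7.7121 min


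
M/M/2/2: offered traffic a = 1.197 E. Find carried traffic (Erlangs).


B(2,1.197) = 0.245899 (Erlang-B)
Carried load = a(1 − B) = 1.197·(1 − 0.245899) = 1.197·0.754101 = 0.9027 E

Final: 0.9027 Erlangs


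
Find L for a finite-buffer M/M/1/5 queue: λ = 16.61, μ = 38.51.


ρ = 16.61/38.51 = 0.4313
L = ρ[1 − (K+1)ρ^K + Kρ^(K+1)] / [(1−ρ)(1−ρ^(K+1))]
Numerator: 0.4313·(1 − 6·0.014927 + 5·0.006438) = 0.406571
Denominator: (0.5687)·(0.993562) = 0.565022
L = 0.406571/0.565022 = 0.7196

Final: 0.7196


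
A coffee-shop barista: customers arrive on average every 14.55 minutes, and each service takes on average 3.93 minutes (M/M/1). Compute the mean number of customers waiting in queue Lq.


λ = 60/14.55 = 4.1237 /hr
μ = 60/3.93 = 15.2672 /hr
ρ = λ/μ = 4.1237/15.2672 = 0.2701
Lq = ρ²/(1−ρ) = 0.07296/0.7299 = 0.09995

Final: 0.09995


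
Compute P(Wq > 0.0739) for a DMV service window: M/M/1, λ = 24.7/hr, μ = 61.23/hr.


ρ = 24.7/61.23 = 0.4034
P(Wq > t) = ρ·e^{−(μ−λ)t} = 0.4034·e^{−2.6996}
= 0.4034·0.067235 = 0.027122

Final: 0.027122


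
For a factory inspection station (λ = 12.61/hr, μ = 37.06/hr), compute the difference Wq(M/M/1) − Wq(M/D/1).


ρ = 12.61/37.06 = 0.3403
Wq(M/M/1) = ρ/(μ−λ) = 0.3403/24.45 = 0.01392 hr
Wq(M/D/1) = ρ/(2(μ−λ)) = 0.006958 hr
Savings = 0.01392 − 0.006958 = 0.006958 hr

Final: 0.006958 hr


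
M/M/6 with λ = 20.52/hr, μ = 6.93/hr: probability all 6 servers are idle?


a = λ/μ = 20.52/6.93 = 2.9610; ρ = a/c = 0.4935
Σ_{k=0}^{5} a^k/k! (terms k=0..5) = 1.00000 + 2.96104 + 4.38388 + 4.32694 + 3.20306 + 1.89688 = 17.77180
Tail: a^6/(6!(1−ρ)) = 674.00750/(720·0.5065) = 1.84824
P₀ = 1/(17.77180 + 1.84824) = 1/19.62004 = 0.050968

Final: 0.050968


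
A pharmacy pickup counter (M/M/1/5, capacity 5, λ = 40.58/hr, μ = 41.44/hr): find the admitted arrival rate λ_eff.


ρ = 0.9792; P_K = (1−ρ)ρ^5/(1−ρ^6) = 0.158052
λ_eff = λ(1 − P_K) = 40.58·(1 − 0.158052) = 40.58·0.841948 = 34.1662 /hr

Final: 34.1662 /hr


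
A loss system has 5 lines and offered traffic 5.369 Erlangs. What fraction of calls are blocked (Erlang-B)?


B(c,a) = (a^c/c!) / Σ_{k=0}^{c} a^k/k!
a^5/5! = 37.177979
Σ terms (k=0..5): 1.00000 + 5.36900 + 14.41308 + 25.79461 + 34.62281 + 37.17798 = 118.377484
B = 37.177979/118.377484 = 0.314063

Final: 0.314063


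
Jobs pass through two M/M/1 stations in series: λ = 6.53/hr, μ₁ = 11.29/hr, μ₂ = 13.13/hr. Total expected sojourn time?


Each node sees arrival rate λ = 6.53/hr (tandem ⇒ throughput preserved).
W₁ = 1/(μ₁−λ) = 1/(11.29−6.53) = 0.21008 hr
W₂ = 1/(μ₂−λ) = 1/(13.13−6.53) = 0.15152 hr
W_total = W₁ + W₂ = 0.21008 + 0.15152 = 0.36160 hr

Final: 0.36160 hr


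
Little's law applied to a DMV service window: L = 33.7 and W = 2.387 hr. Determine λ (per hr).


λ = L/W = 33.7/2.387 = 14.1181 /hr

Final: 14.1181 /hr


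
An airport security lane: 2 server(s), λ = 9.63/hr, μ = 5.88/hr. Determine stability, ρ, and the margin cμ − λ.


Total capacity cμ = 2·5.88 = 11.76/hr
ρ = λ/(cμ) = 9.63/11.76 = 0.8189
Stable ⇔ ρ < 1: YES
Spare capacity = cμ − λ = 11.76 − 9.63 = 2.13/hr

Final: ρ = 0.8189; stable; margin = 2.13/hr


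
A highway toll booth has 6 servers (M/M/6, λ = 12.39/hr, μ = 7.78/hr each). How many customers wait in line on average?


a = λ/μ = 1.5925; ρ = a/6 = 0.2654
P₀ = 0.203333
Lq = P₀·a^c·ρ / (c!·(1−ρ)²) = 0.203333·16.31362·0.2654/(720·0.53960)
= 0.002266

Final: 0.002266


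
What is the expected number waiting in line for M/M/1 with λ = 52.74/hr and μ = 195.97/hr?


ρ = 52.74/195.97 = 0.2691
Lq = ρ²/(1−ρ) = 0.07243/0.7309 = 0.09910

Final: 0.09910


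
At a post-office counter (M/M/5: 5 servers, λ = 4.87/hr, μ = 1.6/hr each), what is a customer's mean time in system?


a = 3.0437; ρ = 0.6087; P₀ = 0.044412
Lq = P₀·a^c·ρ/(c!(1−ρ)²) = 0.38450
Wq = Lq/λ = 0.38450/4.87 = 0.07895 hr
W = Wq + 1/μ = 0.07895 + 0.62500 = 0.70395 hr

Final: 0.70395 hr


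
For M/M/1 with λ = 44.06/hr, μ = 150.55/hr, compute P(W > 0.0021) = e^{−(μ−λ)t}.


W ~ Exponential(μ−λ) for M/M/1.
μ − λ = 150.55 − 44.06 = 106.4900
P(W > t) = e^{−(μ−λ)t} = e^{−0.2236} = 0.799612

Final: 0.799612


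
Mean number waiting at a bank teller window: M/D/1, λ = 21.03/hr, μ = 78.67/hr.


ρ = 21.03/78.67 = 0.2673
M/D/1: Lq = ρ²/(2(1−ρ)) = 0.07146/(2·0.7327) = 0.04877

Final: 0.04877


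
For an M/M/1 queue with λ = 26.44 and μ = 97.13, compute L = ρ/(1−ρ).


ρ = λ/μ = 26.44/97.13 = 0.2722
L = ρ/(1−ρ) = 0.2722/(1 − 0.2722) = 0.2722/0.7278 = 0.3740

Final: 0.3740


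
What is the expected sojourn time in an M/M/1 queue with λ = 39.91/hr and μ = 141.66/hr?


W = 1/(μ−λ) = 1/(141.66 − 39.91) = 1/101.75 = 0.009828 hr

Final: 0.009828 hr


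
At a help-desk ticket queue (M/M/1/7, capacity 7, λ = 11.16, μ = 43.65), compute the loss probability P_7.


ρ = λ/μ = 11.16/43.65 = 0.2557
P_K = (1−ρ)ρ^K/(1−ρ^(K+1)) = (0.7443·0.00007141)/(1 − 0.00001826)
= 0.00005315/0.999982 = 0.00005315

Final: 0.00005315


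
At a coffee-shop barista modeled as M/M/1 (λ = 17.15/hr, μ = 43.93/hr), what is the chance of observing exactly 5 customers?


ρ = 17.15/43.93 = 0.3904
P_n = (1−ρ)·ρ^n = (1 − 0.3904)·0.3904^5 = 0.6096·0.009068 = 0.005528

Final: 0.005528


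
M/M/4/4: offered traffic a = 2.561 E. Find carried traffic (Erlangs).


B(4,2.561) = 0.156782 (Erlang-B)
Carried load = a(1 − B) = 2.561·(1 − 0.156782) = 2.561·0.843218 = 2.1595 E

Final: 2.1595 Erlangs


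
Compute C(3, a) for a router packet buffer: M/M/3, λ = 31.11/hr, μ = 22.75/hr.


a = λ/μ = 1.3675; ρ = a/3 = 0.4558
P₀ = 0.244759 (from M/M/c formula)
C(c,a) = [a^c/(c!(1−ρ))]·P₀ = [2.55715/(6·0.5442)]·0.244759
= 0.78319·0.244759 = 0.191692

Final: 0.191692


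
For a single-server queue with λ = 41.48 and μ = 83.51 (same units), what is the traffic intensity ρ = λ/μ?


ρ = λ/μ = 41.48/83.51 = 0.4967

Final: 0.4967


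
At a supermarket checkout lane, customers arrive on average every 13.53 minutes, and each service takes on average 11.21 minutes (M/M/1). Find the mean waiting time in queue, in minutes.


λ = 60/13.53 = 4.4346 /hr
μ = 60/11.21 = 5.3524 /hr
ρ = λ/μ = 4.4346/5.3524 = 0.8285
Wq = ρ/(μ−λ) = 0.8285/(5.3524−4.4346) = 0.90276 hr
In minutes: 0.90276·60 = 54.166 min

Final: 54.166 min


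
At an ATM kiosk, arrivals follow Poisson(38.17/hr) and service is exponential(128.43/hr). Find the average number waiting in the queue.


ρ = 38.17/128.43 = 0.2972
Lq = ρ²/(1−ρ) = 0.08833/0.7028 = 0.1257

Final: 0.1257


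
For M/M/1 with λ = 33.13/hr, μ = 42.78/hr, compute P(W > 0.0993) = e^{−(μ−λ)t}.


W ~ Exponential(μ−λ) for M/M/1.
μ − λ = 42.78 − 33.13 = 9.6500
P(W > t) = e^{−(μ−λ)t} = e^{−0.9582} = 0.383565

Final: 0.383565


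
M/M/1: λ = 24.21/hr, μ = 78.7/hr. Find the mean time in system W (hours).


W = 1/(μ−λ) = 1/(78.7 − 24.21) = 1/54.49 = 0.01835 hr

Final: 0.01835 hr


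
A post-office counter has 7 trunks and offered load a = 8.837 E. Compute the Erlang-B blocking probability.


B(c,a) = (a^c/c!) / Σ_{k=0}^{c} a^k/k!
a^7/7! = 835.032634
Σ terms (k=0..7): 1.00000 + 8.83700 + 39.04628 + 115.01734 + 254.10206 + 449.09997 + 661.44941 + 835.03263 = 2363.584696
B = 835.032634/2363.584696 = 0.353291

Final: 0.353291


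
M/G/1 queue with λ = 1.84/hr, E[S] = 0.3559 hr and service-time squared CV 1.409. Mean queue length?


ρ = λ·E[S] = 1.84·0.3559 = 0.6549
Lq = ρ²(1+C_s²)/(2(1−ρ)) = 0.4288·(1+1.409)/(2·0.3451)
= 0.4288·2.4090/0.6903 = 1.49657

Final: 1.49657


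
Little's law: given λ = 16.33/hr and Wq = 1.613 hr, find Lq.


Lq = λWq = 16.33·1.613 = 26.3403

Final: 26.3403


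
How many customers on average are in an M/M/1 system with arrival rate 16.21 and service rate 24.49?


ρ = λ/μ = 16.21/24.49 = 0.6619
L = ρ/(1−ρ) = 0.6619/(1 − 0.6619) = 0.6619/0.3381 = 1.9577

Final: 1.9577


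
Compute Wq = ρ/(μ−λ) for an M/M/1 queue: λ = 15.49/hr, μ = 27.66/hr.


ρ = 15.49/27.66 = 0.5600
Wq = ρ/(μ−λ) = 0.5600/(27.66 − 15.49) = 0.5600/12.17 = 0.04602 hr

Final: 0.04602 hr


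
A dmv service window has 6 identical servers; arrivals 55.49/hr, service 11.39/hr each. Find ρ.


ρ = λ/(cμ) = 55.49/(6·11.39) = 55.49/68.34 = 0.8120

Final: 0.8120


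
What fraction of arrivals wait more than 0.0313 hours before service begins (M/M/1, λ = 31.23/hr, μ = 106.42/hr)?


ρ = 31.23/106.42 = 0.2935
P(Wq > t) = ρ·e^{−(μ−λ)t} = 0.2935·e^{−2.3534}
= 0.2935·0.095041 = 0.027891

Final: 0.027891


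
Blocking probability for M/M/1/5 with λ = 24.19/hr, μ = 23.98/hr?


ρ = λ/μ = 24.19/23.98 = 1.0088
P_K = (1−ρ)ρ^K/(1−ρ^(K+1)) = (-0.008757·1.044560)/(1 − 1.053708)
= -0.009148/-0.053708 = 0.170321

Final: 0.170321


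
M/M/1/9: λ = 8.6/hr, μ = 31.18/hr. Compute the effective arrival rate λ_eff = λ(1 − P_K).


ρ = 0.2758; P_K = (1−ρ)ρ^9/(1−ρ^10) = 0.000006690
λ_eff = λ(1 − P_K) = 8.6·(1 − 0.000006690) = 8.6·0.999993 = 8.5999 /hr

Final: 8.5999 /hr


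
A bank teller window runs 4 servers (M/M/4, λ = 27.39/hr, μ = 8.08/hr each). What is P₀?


a = λ/μ = 27.39/8.08 = 3.3899; ρ = a/c = 0.8475
Σ_{k=0}^{3} a^k/k! (terms k=0..3) = 1.00000 + 3.38985 + 5.74555 + 6.49218 = 16.62758
Tail: a^4/(4!(1−ρ)) = 132.04522/(24·0.1525) = 36.06915
P₀ = 1/(16.62758 + 36.06915) = 1/52.69673 = 0.018977

Final: 0.018977


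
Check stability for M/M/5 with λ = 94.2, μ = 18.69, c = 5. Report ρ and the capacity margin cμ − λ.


Total capacity cμ = 5·18.69 = 93.45/hr
ρ = λ/(cμ) = 94.2/93.45 = 1.0080
Stable ⇔ ρ < 1: NO
Spare capacity = cμ − λ = 93.45 − 94.2 = -0.75/hr

Final: ρ = 1.0080; unstable; margin = -0.75/hr


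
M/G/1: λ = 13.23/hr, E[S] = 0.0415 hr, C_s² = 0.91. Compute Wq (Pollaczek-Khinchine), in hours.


ρ = λ·E[S] = 13.23·0.0415 = 0.5490
E[S²] = E[S]²(1+C_s²) = 0.0415²·(1+0.91) = 0.003289
Wq = λ·E[S²]/(2(1−ρ)) = 13.23·0.003289/(2·0.4510) = 0.04825 hr

Final: 0.04825 hr


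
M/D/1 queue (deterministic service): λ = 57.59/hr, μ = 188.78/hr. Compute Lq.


ρ = 57.59/188.78 = 0.3051
M/D/1: Lq = ρ²/(2(1−ρ)) = 0.09306/(2·0.6949) = 0.06696

Final: 0.06696


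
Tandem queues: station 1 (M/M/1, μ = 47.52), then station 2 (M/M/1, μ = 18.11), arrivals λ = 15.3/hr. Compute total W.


Each node sees arrival rate λ = 15.3/hr (tandem ⇒ throughput preserved).
W₁ = 1/(μ₁−λ) = 1/(47.52−15.3) = 0.03104 hr
W₂ = 1/(μ₂−λ) = 1/(18.11−15.3) = 0.35587 hr
W_total = W₁ + W₂ = 0.03104 + 0.35587 = 0.38691 hr

Final: 0.38691 hr


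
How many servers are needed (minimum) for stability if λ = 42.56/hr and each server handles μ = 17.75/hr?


Stability requires cμ > λ ⇔ c > λ/μ.
λ/μ = 42.56/17.75 = 2.3977
Minimum integer c = ⌊2.3977⌋ + 1 = 3
Check: 3·17.75 = 53.25 > 42.56, while 2·17.75 = 35.50 ≤ 42.56

Final: 3 servers


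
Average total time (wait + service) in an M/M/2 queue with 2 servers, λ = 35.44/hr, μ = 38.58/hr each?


a = 0.9186; ρ = 0.4593; P₀ = 0.370515
Lq = P₀·a^c·ρ/(c!(1−ρ)²) = 0.24560
Wq = Lq/λ = 0.24560/35.44 = 0.006930 hr
W = Wq + 1/μ = 0.006930 + 0.02592 = 0.03285 hr

Final: 0.03285 hr


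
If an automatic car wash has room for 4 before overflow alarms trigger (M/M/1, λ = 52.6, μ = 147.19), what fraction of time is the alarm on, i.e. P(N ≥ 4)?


ρ = 52.6/147.19 = 0.3574
P(N ≥ n) = ρ^n = 0.3574^4 = 0.016309

Final: 0.016309


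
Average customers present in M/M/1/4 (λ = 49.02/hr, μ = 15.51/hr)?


ρ = 49.02/15.51 = 3.1605
L = ρ[1 − (K+1)ρ^K + Kρ^(K+1)] / [(1−ρ)(1−ρ^(K+1))]
Numerator: 3.1605·(1 − 5·99.780583 + 4·315.360682) = 2413.199328
Denominator: (-2.1605)·(-314.360682) = 679.189325
L = 2413.199328/679.189325 = 3.5531

Final: 3.5531


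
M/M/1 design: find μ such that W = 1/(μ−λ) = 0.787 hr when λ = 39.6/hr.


W = 1/(μ−λ) ⇒ μ − λ = 1/W = 1/0.787 = 1.2706
μ = λ + 1/W = 39.6 + 1.2706 = 40.8706 per hr

Final: 40.8706 /hr


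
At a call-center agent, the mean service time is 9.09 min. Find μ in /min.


μ = 1/(service time) in consistent units.
1 minute = 1 min, so μ = 1/9.09 = 0.1100 per minute

Final: 0.1100 /min


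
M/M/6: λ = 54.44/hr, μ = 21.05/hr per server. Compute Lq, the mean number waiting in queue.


a = λ/μ = 2.5862; ρ = a/6 = 0.4310
P₀ = 0.074782
Lq = P₀·a^c·ρ / (c!·(1−ρ)²) = 0.074782·299.22378·0.4310/(720·0.32372)
= 0.04138

Final: 0.04138


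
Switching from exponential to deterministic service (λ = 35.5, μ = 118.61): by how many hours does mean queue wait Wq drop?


ρ = 35.5/118.61 = 0.2993
Wq(M/M/1) = ρ/(μ−λ) = 0.2993/83.11 = 0.003601 hr
Wq(M/D/1) = ρ/(2(μ−λ)) = 0.001801 hr
Savings = 0.003601 − 0.001801 = 0.001801 hr

Final: 0.001801 hr


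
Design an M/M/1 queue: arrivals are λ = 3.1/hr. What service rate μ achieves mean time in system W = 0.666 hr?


W = 1/(μ−λ) ⇒ μ − λ = 1/W = 1/0.666 = 1.5015
μ = λ + 1/W = 3.1 + 1.5015 = 4.6015 per hr

Final: 4.6015 /hr


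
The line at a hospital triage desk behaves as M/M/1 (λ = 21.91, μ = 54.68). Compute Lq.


ρ = 21.91/54.68 = 0.4007
Lq = ρ²/(1−ρ) = 0.1606/0.5993 = 0.2679

Final: 0.2679


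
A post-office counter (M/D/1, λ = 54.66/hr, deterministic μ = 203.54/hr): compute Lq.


ρ = 54.66/203.54 = 0.2685
M/D/1: Lq = ρ²/(2(1−ρ)) = 0.07212/(2·0.7315) = 0.04930

Final: 0.04930


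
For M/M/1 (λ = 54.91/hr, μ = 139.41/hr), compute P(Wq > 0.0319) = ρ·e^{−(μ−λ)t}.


ρ = 54.91/139.41 = 0.3939
P(Wq > t) = ρ·e^{−(μ−λ)t} = 0.3939·e^{−2.6955}
= 0.3939·0.067505 = 0.026589

Final: 0.026589


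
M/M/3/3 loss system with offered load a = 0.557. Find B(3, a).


B(c,a) = (a^c/c!) / Σ_{k=0}^{c} a^k/k!
a^3/3! = 0.028801
Σ terms (k=0..3): 1.00000 + 0.55700 + 0.15512 + 0.02880 = 1.740926
B = 0.028801/1.740926 = 0.016544

Final: 0.016544


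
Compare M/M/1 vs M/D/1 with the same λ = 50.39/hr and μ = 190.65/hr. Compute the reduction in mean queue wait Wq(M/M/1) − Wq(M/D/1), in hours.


ρ = 50.39/190.65 = 0.2643
Wq(M/M/1) = ρ/(μ−λ) = 0.2643/140.26 = 0.001884 hr
Wq(M/D/1) = ρ/(2(μ−λ)) = 0.0009422 hr
Savings = 0.001884 − 0.0009422 = 0.0009422 hr

Final: 0.0009422 hr


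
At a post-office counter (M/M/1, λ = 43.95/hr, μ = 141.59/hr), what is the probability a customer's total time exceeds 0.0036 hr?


W ~ Exponential(μ−λ) for M/M/1.
μ − λ = 141.59 − 43.95 = 97.6400
P(W > t) = e^{−(μ−λ)t} = e^{−0.3515} = 0.703629

Final: 0.703629


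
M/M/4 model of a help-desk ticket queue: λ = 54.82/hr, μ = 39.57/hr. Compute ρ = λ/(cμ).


ρ = λ/(cμ) = 54.82/(4·39.57) = 54.82/158.28 = 0.3463

Final: 0.3463


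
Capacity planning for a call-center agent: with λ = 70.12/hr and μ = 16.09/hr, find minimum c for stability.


Stability requires cμ > λ ⇔ c > λ/μ.
λ/μ = 70.12/16.09 = 4.3580
Minimum integer c = ⌊4.3580⌋ + 1 = 5
Check: 5·16.09 = 80.45 > 70.12, while 4·16.09 = 64.36 ≤ 70.12

Final: 5 servers


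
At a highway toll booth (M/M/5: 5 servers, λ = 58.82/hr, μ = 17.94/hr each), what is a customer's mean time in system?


a = 3.2787; ρ = 0.6557; P₀ = 0.033881
Lq = P₀·a^c·ρ/(c!(1−ρ)²) = 0.59191
Wq = Lq/λ = 0.59191/58.82 = 0.01006 hr
W = Wq + 1/μ = 0.01006 + 0.05574 = 0.06580 hr

Final: 0.06580 hr


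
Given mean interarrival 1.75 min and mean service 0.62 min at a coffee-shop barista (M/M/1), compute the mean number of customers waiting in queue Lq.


λ = 60/1.75 = 34.2857 /hr
μ = 60/0.62 = 96.7742 /hr
ρ = λ/μ = 34.2857/96.7742 = 0.3543
Lq = ρ²/(1−ρ) = 0.1255/0.6457 = 0.1944

Final: 0.1944


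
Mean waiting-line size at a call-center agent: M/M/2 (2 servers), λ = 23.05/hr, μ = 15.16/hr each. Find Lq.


a = λ/μ = 1.5204; ρ = a/2 = 0.7602
P₀ = 0.136219
Lq = P₀·a^c·ρ / (c!·(1−ρ)²) = 0.136219·2.31176·0.7602/(2·0.05749)
= 2.08201

Final: 2.08201


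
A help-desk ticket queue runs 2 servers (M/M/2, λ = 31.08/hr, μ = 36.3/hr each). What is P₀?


a = λ/μ = 31.08/36.3 = 0.8562; ρ = a/c = 0.4281
Σ_{k=0}^{1} a^k/k! (terms k=0..1) = 1.00000 + 0.85620 = 1.85620
Tail: a^2/(2!(1−ρ)) = 0.73308/(2·0.5719) = 0.64091
P₀ = 1/(1.85620 + 0.64091) = 1/2.49711 = 0.400463

Final: 0.400463


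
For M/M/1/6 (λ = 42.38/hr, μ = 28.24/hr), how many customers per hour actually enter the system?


ρ = 1.5007; P_K = (1−ρ)ρ^6/(1−ρ^7) = 0.354317
λ_eff = λ(1 − P_K) = 42.38·(1 − 0.354317) = 42.38·0.645683 = 27.3641 /hr

Final: 27.3641 /hr


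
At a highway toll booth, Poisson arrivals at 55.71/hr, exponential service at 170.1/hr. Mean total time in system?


W = 1/(μ−λ) = 1/(170.1 − 55.71) = 1/114.39 = 0.008742 hr

Final: 0.008742 hr


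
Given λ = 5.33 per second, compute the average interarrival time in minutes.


Mean interarrival time = 1/λ = 1/5.33 second = 0.18762 second
In minutes: 0.18762 × 0.0166667 = 0.003127 min

Final: 0.003127 min


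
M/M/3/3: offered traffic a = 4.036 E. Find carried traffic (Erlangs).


B(3,4.036) = 0.453944 (Erlang-B)
Carried load = a(1 − B) = 4.036·(1 − 0.453944) = 4.036·0.546056 = 2.2039 E

Final: 2.2039 Erlangs
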